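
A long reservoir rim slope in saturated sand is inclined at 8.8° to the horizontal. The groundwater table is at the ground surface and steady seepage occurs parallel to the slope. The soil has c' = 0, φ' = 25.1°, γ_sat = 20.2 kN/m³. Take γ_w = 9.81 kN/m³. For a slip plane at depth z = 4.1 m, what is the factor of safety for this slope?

With seepage parallel to the slope and the water table at the surface, the effective normal stress on the slip plane uses the buoyant unit weight γ' = γ_sat − γ_w while the driving shear stress uses γ_sat:
FS = [c' + γ' z cos²β tanφ'] / [γ_sat z sinβ cosβ]
(For c' = 0 this reduces to FS = (γ'/γ_sat)·tanφ'/tanβ.)
γ' = 20.2 − 9.81 = 10.39 kN/m³
Numerator = 0.0 + 10.39·4.1·cos²8.8°·tan25.1° = 0.0 + 10.39·4.1·0.9766·0.4684 = 19.488 kPa
Denominator = 20.2·4.1·sin8.8°·cos8.8° = 20.2·4.1·0.1530·0.9882 = 12.521 kPa
FS = 19.488 / 12.521 = 1.556

FS = 1.56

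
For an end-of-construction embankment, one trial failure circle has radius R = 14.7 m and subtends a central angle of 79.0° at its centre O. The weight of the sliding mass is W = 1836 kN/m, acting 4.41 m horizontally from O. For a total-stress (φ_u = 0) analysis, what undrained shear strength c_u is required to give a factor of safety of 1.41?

c_u = 38.3 kPa

FS = c_u·L_a·R / (W·d), so c_u = FS·W·d / (L_a·R).
Arc length L_a = R·θ = 14.7·(79.0°·π/180) = 14.7·1.3788 = 20.27 m
c_u = 1.41·1836·4.41 / (20.27·14.7) = 11416.4 / 297.95 = 38.32 kPa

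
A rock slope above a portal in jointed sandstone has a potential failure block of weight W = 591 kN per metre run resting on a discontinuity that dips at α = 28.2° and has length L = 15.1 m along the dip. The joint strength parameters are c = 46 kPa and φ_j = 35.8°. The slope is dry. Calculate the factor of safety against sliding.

Resolving the block weight along and normal to the plane and applying the Mohr–Coulomb strength on the joint:
N' = W cosα = 591·cos28.2° = 520.9 kN/m
Driving force T = W sinα = 591·sin28.2° = 279.3 kN/m
Resisting force R = c·L + N'·tanφ_j = 46·15.1 + 520.9·tan35.8° = 694.6 + 375.6 = 1070.2 kN/m
FS = R / T = 1070.2 / 279.3 = 3.832

FS = 3.83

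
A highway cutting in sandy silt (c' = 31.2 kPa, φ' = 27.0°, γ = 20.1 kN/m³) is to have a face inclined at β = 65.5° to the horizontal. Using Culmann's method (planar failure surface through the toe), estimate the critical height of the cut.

H_c = 23.16 m

Culmann's analysis gives the critical failure plane at α_cr = (β + φ')/2 = (65.5 + 27.0)/2 = 46.2°, and the critical height
H_c = (4c'/γ) · sinβ cosφ' / [1 − cos(β − φ')]
    = (4·31.2/20.1) · sin65.5°·cos27.0° / [1 − cos(38.5°)]
    = 6.209 · 0.9100·0.8910 / [1 − 0.7826]
    = 6.209 · 0.8108 / 0.2174
    = 23.16 m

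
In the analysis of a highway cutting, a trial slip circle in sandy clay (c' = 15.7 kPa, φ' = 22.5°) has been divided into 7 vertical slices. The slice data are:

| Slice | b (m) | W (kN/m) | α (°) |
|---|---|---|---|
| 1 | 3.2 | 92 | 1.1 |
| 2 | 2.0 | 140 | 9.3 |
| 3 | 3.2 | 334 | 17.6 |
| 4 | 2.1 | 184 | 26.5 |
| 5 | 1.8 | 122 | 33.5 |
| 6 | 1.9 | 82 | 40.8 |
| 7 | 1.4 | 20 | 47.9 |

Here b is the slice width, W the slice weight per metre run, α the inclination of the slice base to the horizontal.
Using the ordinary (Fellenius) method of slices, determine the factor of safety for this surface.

Ordinary method of slices: FS = Σ[c'·Δl_i + (W_i cosα_i)·tanφ'] / Σ W_i sinα_i, with Δl_i = b_i / cosα_i.
Slice 1: Δl = 3.2/cos1.1° = 3.201 m; N'_1 = 92·cos1.1° = 92.0; c'Δl = 50.25; W sinα = 1.8
Slice 2: Δl = 2.0/cos9.3° = 2.027 m; N'_2 = 140·cos9.3° = 138.2; c'Δl = 31.82; W sinα = 22.6
Slice 3: Δl = 3.2/cos17.6° = 3.357 m; N'_3 = 334·cos17.6° = 318.4; c'Δl = 52.71; W sinα = 101.0
Slice 4: Δl = 2.1/cos26.5° = 2.347 m; N'_4 = 184·cos26.5° = 164.7; c'Δl = 36.84; W sinα = 82.1
Slice 5: Δl = 1.8/cos33.5° = 2.159 m; N'_5 = 122·cos33.5° = 101.7; c'Δl = 33.89; W sinα = 67.3
Slice 6: Δl = 1.9/cos40.8° = 2.510 m; N'_6 = 82·cos40.8° = 62.1; c'Δl = 39.41; W sinα = 53.6
Slice 7: Δl = 1.4/cos47.9° = 2.088 m; N'_7 = 20·cos47.9° = 13.4; c'Δl = 32.79; W sinα = 14.8
Σc'Δl = 277.7 kN/m; ΣN' = 890.4 kN/m; ΣW sinα = 343.2 kN/m
Resisting = 277.7 + 890.4·tan22.5° = 277.7 + 368.8 = 646.5 kN/m
FS = 646.5 / 343.2 = 1.884

FS = 1.88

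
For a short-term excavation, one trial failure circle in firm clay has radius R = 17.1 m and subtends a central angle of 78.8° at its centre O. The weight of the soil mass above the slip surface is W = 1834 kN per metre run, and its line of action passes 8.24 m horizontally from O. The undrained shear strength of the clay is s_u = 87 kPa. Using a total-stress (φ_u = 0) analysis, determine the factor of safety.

Taking moments about the centre O, the resisting moment is provided by the undrained shear strength acting along the arc:
Arc length L_a = R·θ = 17.1·(78.8°·π/180) = 17.1·1.3753 = 23.52 m
M_R = s_u·L_a·R = 87·23.52·17.1 = 34987.7 kN·m/m
M_D = W·d = 1834·8.24 = 15112.2 kN·m/m
FS = M_R / M_D = 34987.7 / 15112.2 = 2.315

FS = 2.32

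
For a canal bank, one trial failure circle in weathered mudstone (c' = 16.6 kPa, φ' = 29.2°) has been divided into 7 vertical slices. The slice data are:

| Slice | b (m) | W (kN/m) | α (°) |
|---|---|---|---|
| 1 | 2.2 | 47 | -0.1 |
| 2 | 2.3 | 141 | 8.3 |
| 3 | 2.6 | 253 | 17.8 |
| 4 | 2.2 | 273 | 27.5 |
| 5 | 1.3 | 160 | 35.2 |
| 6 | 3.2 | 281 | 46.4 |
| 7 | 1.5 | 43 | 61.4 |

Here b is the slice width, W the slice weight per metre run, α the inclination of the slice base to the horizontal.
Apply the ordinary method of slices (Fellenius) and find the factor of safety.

FS = 1.59

Ordinary method of slices: FS = Σ[c'·Δl_i + (W_i cosα_i)·tanφ'] / Σ W_i sinα_i, with Δl_i = b_i / cosα_i.
Slice 1: Δl = 2.2/cos(-0.1°) = 2.200 m; N'_1 = 47·cos(-0.1°) = 47.0; c'Δl = 36.52; W sinα = -0.1
Slice 2: Δl = 2.3/cos8.3° = 2.324 m; N'_2 = 141·cos8.3° = 139.5; c'Δl = 38.58; W sinα = 20.4
Slice 3: Δl = 2.6/cos17.8° = 2.731 m; N'_3 = 253·cos17.8° = 240.9; c'Δl = 45.33; W sinα = 77.3
Slice 4: Δl = 2.2/cos27.5° = 2.480 m; N'_4 = 273·cos27.5° = 242.2; c'Δl = 41.17; W sinα = 126.1
Slice 5: Δl = 1.3/cos35.2° = 1.591 m; N'_5 = 160·cos35.2° = 130.7; c'Δl = 26.41; W sinα = 92.2
Slice 6: Δl = 3.2/cos46.4° = 4.640 m; N'_6 = 281·cos46.4° = 193.8; c'Δl = 77.03; W sinα = 203.5
Slice 7: Δl = 1.5/cos61.4° = 3.134 m; N'_7 = 43·cos61.4° = 20.6; c'Δl = 52.02; W sinα = 37.8
Σc'Δl = 317.1 kN/m; ΣN' = 1014.7 kN/m; ΣW sinα = 557.1 kN/m
Resisting = 317.1 + 1014.7·tan29.2° = 317.1 + 567.1 = 884.1 kN/m
FS = 884.1 / 557.1 = 1.587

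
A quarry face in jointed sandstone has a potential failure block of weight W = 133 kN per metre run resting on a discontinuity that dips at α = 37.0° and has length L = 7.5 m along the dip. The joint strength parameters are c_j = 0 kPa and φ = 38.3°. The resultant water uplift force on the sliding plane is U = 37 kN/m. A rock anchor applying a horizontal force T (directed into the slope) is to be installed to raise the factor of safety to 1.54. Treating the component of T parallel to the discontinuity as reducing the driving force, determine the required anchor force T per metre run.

Resolving forces along and normal to the sliding plane, with the horizontal anchor force T adding T·sinα to the effective normal force and T·cosα acting up the plane against the driving force:
FS = [c_jL + (W cosα − U + T sinα) tanφ] / [W sinα − T cosα]
Without the anchor: N' = 69.2 kN/m, driving T_d = 80.0 kN/m, resisting R = 0·7.5 + 69.2·tan38.3° = 54.7 kN/m, FS = 0.68.
Setting FS = 1.54 and solving for T:
1.54·(80.0 − T cos37.0°) = 54.7 + T sin37.0°·tan38.3°
T·(sin37.0°·tan38.3° + 1.54·cos37.0°) = 1.54·80.0 − 54.7
T·(0.6018·0.7898 + 1.54·0.7986) = 123.3 − 54.7 = 68.6
T·1.7052 = 68.6
T = 40.2 kN/m

T = 40 kN/m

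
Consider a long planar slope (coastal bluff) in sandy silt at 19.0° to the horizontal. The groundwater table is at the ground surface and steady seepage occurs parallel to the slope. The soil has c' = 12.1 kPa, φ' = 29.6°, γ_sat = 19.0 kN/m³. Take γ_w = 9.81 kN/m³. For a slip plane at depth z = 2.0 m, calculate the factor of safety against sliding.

FS = 1.83

With seepage parallel to the slope and the water table at the surface, the effective normal stress on the slip plane uses the buoyant unit weight γ' = γ_sat − γ_w while the driving shear stress uses γ_sat:
FS = [c' + γ' z cos²β tanφ'] / [γ_sat z sinβ cosβ]
γ' = 19.0 − 9.81 = 9.19 kN/m³
Numerator = 12.1 + 9.19·2.0·cos²19.0°·tan29.6° = 12.1 + 9.19·2.0·0.8940·0.5681 = 21.435 kPa
Denominator = 19.0·2.0·sin19.0°·cos19.0° = 19.0·2.0·0.3256·0.9455 = 11.698 kPa
FS = 21.435 / 11.698 = 1.832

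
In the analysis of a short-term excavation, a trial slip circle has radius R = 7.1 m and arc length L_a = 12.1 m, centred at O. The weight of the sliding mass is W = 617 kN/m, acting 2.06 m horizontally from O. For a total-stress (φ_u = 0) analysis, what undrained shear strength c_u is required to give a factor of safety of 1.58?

FS = c_u·L_a·R / (W·d), so c_u = FS·W·d / (L_a·R).
c_u = 1.58·617·2.06 / (12.10·7.1) = 2008.2 / 85.91 = 23.38 kPa

c_u = 23.4 kPa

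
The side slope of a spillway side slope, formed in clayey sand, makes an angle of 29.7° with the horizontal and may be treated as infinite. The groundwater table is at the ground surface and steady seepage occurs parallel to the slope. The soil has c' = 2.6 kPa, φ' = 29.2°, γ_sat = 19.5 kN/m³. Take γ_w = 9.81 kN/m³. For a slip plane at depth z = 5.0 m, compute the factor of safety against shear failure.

FS = 0.55

With seepage parallel to the slope and the water table at the surface, the effective normal stress on the slip plane uses the buoyant unit weight γ' = γ_sat − γ_w while the driving shear stress uses γ_sat:
FS = [c' + γ' z cos²β tanφ'] / [γ_sat z sinβ cosβ]
γ' = 19.5 − 9.81 = 9.69 kN/m³
Numerator = 2.6 + 9.69·5.0·cos²29.7°·tan29.2° = 2.6 + 9.69·5.0·0.7545·0.5589 = 23.031 kPa
Denominator = 19.5·5.0·sin29.7°·cos29.7° = 19.5·5.0·0.4955·0.8686 = 41.961 kPa
FS = 23.031 / 41.961 = 0.549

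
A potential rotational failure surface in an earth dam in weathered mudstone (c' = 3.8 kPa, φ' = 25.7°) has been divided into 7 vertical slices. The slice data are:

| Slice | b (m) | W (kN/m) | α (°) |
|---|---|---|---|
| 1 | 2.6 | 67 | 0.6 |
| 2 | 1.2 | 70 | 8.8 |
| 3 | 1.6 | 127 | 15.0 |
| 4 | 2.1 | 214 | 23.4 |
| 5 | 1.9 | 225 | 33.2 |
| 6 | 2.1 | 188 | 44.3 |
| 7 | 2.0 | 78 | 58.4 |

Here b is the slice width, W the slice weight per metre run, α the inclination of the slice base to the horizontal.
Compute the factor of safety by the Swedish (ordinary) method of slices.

Ordinary method of slices: FS = Σ[c'·Δl_i + (W_i cosα_i)·tanφ'] / Σ W_i sinα_i, with Δl_i = b_i / cosα_i.
Slice 1: Δl = 2.6/cos0.6° = 2.600 m; N'_1 = 67·cos0.6° = 67.0; c'Δl = 9.88; W sinα = 0.7
Slice 2: Δl = 1.2/cos8.8° = 1.214 m; N'_2 = 70·cos8.8° = 69.2; c'Δl = 4.61; W sinα = 10.7
Slice 3: Δl = 1.6/cos15.0° = 1.656 m; N'_3 = 127·cos15.0° = 122.7; c'Δl = 6.29; W sinα = 32.9
Slice 4: Δl = 2.1/cos23.4° = 2.288 m; N'_4 = 214·cos23.4° = 196.4; c'Δl = 8.70; W sinα = 85.0
Slice 5: Δl = 1.9/cos33.2° = 2.271 m; N'_5 = 225·cos33.2° = 188.3; c'Δl = 8.63; W sinα = 123.2
Slice 6: Δl = 2.1/cos44.3° = 2.934 m; N'_6 = 188·cos44.3° = 134.6; c'Δl = 11.15; W sinα = 131.3
Slice 7: Δl = 2.0/cos58.4° = 3.817 m; N'_7 = 78·cos58.4° = 40.9; c'Δl = 14.50; W sinα = 66.4
Σc'Δl = 63.8 kN/m; ΣN' = 818.9 kN/m; ΣW sinα = 450.2 kN/m
Resisting = 63.8 + 818.9·tan25.7° = 63.8 + 394.1 = 457.9 kN/m
FS = 457.9 / 450.2 = 1.017

FS = 1.02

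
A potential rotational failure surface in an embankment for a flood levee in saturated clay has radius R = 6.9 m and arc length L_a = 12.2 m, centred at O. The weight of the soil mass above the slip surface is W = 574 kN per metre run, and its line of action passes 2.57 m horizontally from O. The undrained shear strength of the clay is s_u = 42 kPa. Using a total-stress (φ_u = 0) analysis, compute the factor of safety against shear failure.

Taking moments about the centre O, the resisting moment is provided by the undrained shear strength acting along the arc:
M_R = s_u·L_a·R = 42·12.20·6.9 = 3535.6 kN·m/m
M_D = W·d = 574·2.57 = 1475.2 kN·m/m
FS = M_R / M_D = 3535.6 / 1475.2 = 2.397

FS = 2.40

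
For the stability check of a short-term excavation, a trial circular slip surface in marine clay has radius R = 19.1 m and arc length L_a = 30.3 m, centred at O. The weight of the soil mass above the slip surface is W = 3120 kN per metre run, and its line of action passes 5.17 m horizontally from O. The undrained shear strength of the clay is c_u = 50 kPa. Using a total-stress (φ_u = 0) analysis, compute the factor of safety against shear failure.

FS = 1.79

Taking moments about the centre O, the resisting moment is provided by the undrained shear strength acting along the arc:
M_R = c_u·L_a·R = 50·30.30·19.1 = 28936.5 kN·m/m
M_D = W·d = 3120·5.17 = 16130.4 kN·m/m
FS = M_R / M_D = 28936.5 / 16130.4 = 1.794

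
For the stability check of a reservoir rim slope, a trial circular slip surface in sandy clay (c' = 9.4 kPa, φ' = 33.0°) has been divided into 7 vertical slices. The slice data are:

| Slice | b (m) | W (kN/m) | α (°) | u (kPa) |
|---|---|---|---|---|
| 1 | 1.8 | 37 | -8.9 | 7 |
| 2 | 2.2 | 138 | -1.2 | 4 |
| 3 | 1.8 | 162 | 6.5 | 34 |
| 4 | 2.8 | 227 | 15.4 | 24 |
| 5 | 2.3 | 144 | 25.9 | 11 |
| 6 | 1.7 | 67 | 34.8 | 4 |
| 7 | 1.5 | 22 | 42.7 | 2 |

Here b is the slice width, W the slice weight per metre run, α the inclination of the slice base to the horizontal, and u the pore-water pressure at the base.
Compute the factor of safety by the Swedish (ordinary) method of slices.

FS = 2.74

Ordinary method of slices: FS = Σ[c'·Δl_i + (W_i cosα_i − u_i·Δl_i)·tanφ'] / Σ W_i sinα_i, with Δl_i = b_i / cosα_i.
Slice 1: Δl = 1.8/cos(-8.9°) = 1.822 m; N'_1 = 37·cos(-8.9°) − 7·1.822 = 23.8; c'Δl = 17.13; W sinα = -5.7
Slice 2: Δl = 2.2/cos(-1.2°) = 2.200 m; N'_2 = 138·cos(-1.2°) − 4·2.200 = 129.2; c'Δl = 20.68; W sinα = -2.9
Slice 3: Δl = 1.8/cos6.5° = 1.812 m; N'_3 = 162·cos6.5° − 34·1.812 = 99.4; c'Δl = 17.03; W sinα = 18.3
Slice 4: Δl = 2.8/cos15.4° = 2.904 m; N'_4 = 227·cos15.4° − 24·2.904 = 149.1; c'Δl = 27.30; W sinα = 60.3
Slice 5: Δl = 2.3/cos25.9° = 2.557 m; N'_5 = 144·cos25.9° − 11·2.557 = 101.4; c'Δl = 24.03; W sinα = 62.9
Slice 6: Δl = 1.7/cos34.8° = 2.070 m; N'_6 = 67·cos34.8° − 4·2.070 = 46.7; c'Δl = 19.46; W sinα = 38.2
Slice 7: Δl = 1.5/cos42.7° = 2.041 m; N'_7 = 22·cos42.7° − 2·2.041 = 12.1; c'Δl = 19.19; W sinα = 14.9
Σc'Δl = 144.8 kN/m; ΣN' = 561.7 kN/m; ΣW sinα = 186.1 kN/m
Resisting = 144.8 + 561.7·tan33.0° = 144.8 + 364.8 = 509.6 kN/m
FS = 509.6 / 186.1 = 2.739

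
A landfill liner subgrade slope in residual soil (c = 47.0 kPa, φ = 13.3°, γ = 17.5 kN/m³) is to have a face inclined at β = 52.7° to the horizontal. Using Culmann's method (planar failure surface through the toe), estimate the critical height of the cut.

H_c = 36.59 m

Culmann's analysis gives the critical failure plane at α_cr = (β + φ)/2 = (52.7 + 13.3)/2 = 33.0°, and the critical height
H_c = (4c/γ) · sinβ cosφ / [1 − cos(β − φ)]
    = (4·47.0/17.5) · sin52.7°·cos13.3° / [1 − cos(39.4°)]
    = 10.743 · 0.7955·0.9732 / [1 − 0.7727]
    = 10.743 · 0.7741 / 0.2273
    = 36.59 m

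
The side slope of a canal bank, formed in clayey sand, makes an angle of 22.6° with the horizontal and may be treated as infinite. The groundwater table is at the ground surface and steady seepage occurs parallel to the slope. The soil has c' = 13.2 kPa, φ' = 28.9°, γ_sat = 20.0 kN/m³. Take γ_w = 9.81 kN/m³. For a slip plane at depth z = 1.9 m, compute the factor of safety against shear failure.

FS = 1.65

With seepage parallel to the slope and the water table at the surface, the effective normal stress on the slip plane uses the buoyant unit weight γ' = γ_sat − γ_w while the driving shear stress uses γ_sat:
FS = [c' + γ' z cos²β tanφ'] / [γ_sat z sinβ cosβ]
γ' = 20.0 − 9.81 = 10.19 kN/m³
Numerator = 13.2 + 10.19·1.9·cos²22.6°·tan28.9° = 13.2 + 10.19·1.9·0.8523·0.5520 = 22.309 kPa
Denominator = 20.0·1.9·sin22.6°·cos22.6° = 20.0·1.9·0.3843·0.9232 = 13.482 kPa
FS = 22.309 / 13.482 = 1.655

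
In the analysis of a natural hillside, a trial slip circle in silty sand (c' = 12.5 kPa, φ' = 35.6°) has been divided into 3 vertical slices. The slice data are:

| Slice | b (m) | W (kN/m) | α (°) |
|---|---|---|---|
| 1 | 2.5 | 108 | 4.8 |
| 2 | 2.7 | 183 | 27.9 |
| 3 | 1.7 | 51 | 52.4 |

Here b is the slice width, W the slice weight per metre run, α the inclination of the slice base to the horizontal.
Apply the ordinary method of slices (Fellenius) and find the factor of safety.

FS = 2.37

Ordinary method of slices: FS = Σ[c'·Δl_i + (W_i cosα_i)·tanφ'] / Σ W_i sinα_i, with Δl_i = b_i / cosα_i.
Slice 1: Δl = 2.5/cos4.8° = 2.509 m; N'_1 = 108·cos4.8° = 107.6; c'Δl = 31.36; W sinα = 9.0
Slice 2: Δl = 2.7/cos27.9° = 3.055 m; N'_2 = 183·cos27.9° = 161.7; c'Δl = 38.19; W sinα = 85.6
Slice 3: Δl = 1.7/cos52.4° = 2.786 m; N'_3 = 51·cos52.4° = 31.1; c'Δl = 34.83; W sinα = 40.4
Σc'Δl = 104.4 kN/m; ΣN' = 300.5 kN/m; ΣW sinα = 135.1 kN/m
Resisting = 104.4 + 300.5·tan35.6° = 104.4 + 215.1 = 319.5 kN/m
FS = 319.5 / 135.1 = 2.365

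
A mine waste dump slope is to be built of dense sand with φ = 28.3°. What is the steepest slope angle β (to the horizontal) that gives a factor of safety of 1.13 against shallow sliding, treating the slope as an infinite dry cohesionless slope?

For an infinite dry cohesionless slope FS = tanφ/tanβ, so tanβ = tanφ / FS.
tanβ = tan28.3° / 1.13 = 0.5384 / 1.13 = 0.4765
β = arctan(0.4765) = 25.48°

β = 25.5°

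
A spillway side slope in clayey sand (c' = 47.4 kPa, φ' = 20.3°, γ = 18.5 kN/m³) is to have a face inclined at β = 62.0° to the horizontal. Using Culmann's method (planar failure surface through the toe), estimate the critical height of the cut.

Culmann's analysis gives the critical failure plane at α_cr = (β + φ')/2 = (62.0 + 20.3)/2 = 41.1°, and the critical height
H_c = (4c'/γ) · sinβ cosφ' / [1 − cos(β − φ')]
    = (4·47.4/18.5) · sin62.0°·cos20.3° / [1 − cos(41.7°)]
    = 10.249 · 0.8829·0.9379 / [1 − 0.7466]
    = 10.249 · 0.8281 / 0.2534
    = 33.50 m

H_c = 33.50 m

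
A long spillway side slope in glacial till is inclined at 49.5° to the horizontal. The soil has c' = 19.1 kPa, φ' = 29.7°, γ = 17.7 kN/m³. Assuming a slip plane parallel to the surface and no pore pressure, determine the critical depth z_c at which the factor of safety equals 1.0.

Setting FS = 1.00 in FS = [c' + γz cos²β tanφ'] / [γz sinβ cosβ] and solving for z:
z = c' / [γ cosβ (FS·sinβ − cosβ·tanφ')]
  = 19.1 / [17.7·cos49.5°·(1.00·sin49.5° − cos49.5°·tan29.7°)]
  = 19.1 / [17.7·0.6494·(1.00·0.7604 − 0.6494·0.5704)]
  = 19.1 / 4.4828 = 4.261 m

z_c = 4.26 m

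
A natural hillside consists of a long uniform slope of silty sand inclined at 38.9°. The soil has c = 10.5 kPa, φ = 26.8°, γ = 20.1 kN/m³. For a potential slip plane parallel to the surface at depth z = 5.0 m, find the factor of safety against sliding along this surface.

For an infinite slope with a slip plane parallel to the surface (no pore pressure): FS = [c + γz cos²β tanφ] / [γz sinβ cosβ].
γz = 20.1·5.0 = 100.50 kN/m²
Numerator = 10.5 + 100.50·cos²38.9°·tan26.8° = 10.5 + 100.50·0.6057·0.5051 = 41.247 kPa
Denominator = 100.50·sin38.9°·cos38.9° = 100.50·0.6280·0.7782 = 49.115 kPa
FS = 41.247 / 49.115 = 0.840

FS = 0.84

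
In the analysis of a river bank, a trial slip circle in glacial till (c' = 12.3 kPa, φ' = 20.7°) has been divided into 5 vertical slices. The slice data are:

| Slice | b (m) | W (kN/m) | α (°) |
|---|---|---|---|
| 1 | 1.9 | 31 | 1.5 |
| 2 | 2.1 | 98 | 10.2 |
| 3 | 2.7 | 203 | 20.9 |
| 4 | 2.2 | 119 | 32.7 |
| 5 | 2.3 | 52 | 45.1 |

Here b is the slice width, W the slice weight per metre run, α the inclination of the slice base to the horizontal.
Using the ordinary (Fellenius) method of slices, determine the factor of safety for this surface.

FS = 1.72

Ordinary method of slices: FS = Σ[c'·Δl_i + (W_i cosα_i)·tanφ'] / Σ W_i sinα_i, with Δl_i = b_i / cosα_i.
Slice 1: Δl = 1.9/cos1.5° = 1.901 m; N'_1 = 31·cos1.5° = 31.0; c'Δl = 23.38; W sinα = 0.8
Slice 2: Δl = 2.1/cos10.2° = 2.134 m; N'_2 = 98·cos10.2° = 96.5; c'Δl = 26.24; W sinα = 17.4
Slice 3: Δl = 2.7/cos20.9° = 2.890 m; N'_3 = 203·cos20.9° = 189.6; c'Δl = 35.55; W sinα = 72.4
Slice 4: Δl = 2.2/cos32.7° = 2.614 m; N'_4 = 119·cos32.7° = 100.1; c'Δl = 32.16; W sinα = 64.3
Slice 5: Δl = 2.3/cos45.1° = 3.258 m; N'_5 = 52·cos45.1° = 36.7; c'Δl = 40.08; W sinα = 36.8
Σc'Δl = 157.4 kN/m; ΣN' = 453.9 kN/m; ΣW sinα = 191.7 kN/m
Resisting = 157.4 + 453.9·tan20.7° = 157.4 + 171.5 = 328.9 kN/m
FS = 328.9 / 191.7 = 1.716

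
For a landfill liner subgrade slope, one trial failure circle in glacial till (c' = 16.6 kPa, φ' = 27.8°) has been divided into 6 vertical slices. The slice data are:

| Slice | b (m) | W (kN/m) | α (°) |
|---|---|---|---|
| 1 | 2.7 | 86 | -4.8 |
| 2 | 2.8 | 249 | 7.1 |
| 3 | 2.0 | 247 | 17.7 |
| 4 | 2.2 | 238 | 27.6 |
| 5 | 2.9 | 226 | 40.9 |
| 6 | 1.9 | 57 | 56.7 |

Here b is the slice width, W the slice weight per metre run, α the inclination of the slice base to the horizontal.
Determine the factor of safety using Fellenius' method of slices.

FS = 1.99

Ordinary method of slices: FS = Σ[c'·Δl_i + (W_i cosα_i)·tanφ'] / Σ W_i sinα_i, with Δl_i = b_i / cosα_i.
Slice 1: Δl = 2.7/cos(-4.8°) = 2.710 m; N'_1 = 86·cos(-4.8°) = 85.7; c'Δl = 44.98; W sinα = -7.2
Slice 2: Δl = 2.8/cos7.1° = 2.822 m; N'_2 = 249·cos7.1° = 247.1; c'Δl = 46.84; W sinα = 30.8
Slice 3: Δl = 2.0/cos17.7° = 2.099 m; N'_3 = 247·cos17.7° = 235.3; c'Δl = 34.85; W sinα = 75.1
Slice 4: Δl = 2.2/cos27.6° = 2.482 m; N'_4 = 238·cos27.6° = 210.9; c'Δl = 41.21; W sinα = 110.3
Slice 5: Δl = 2.9/cos40.9° = 3.837 m; N'_5 = 226·cos40.9° = 170.8; c'Δl = 63.69; W sinα = 148.0
Slice 6: Δl = 1.9/cos56.7° = 3.461 m; N'_6 = 57·cos56.7° = 31.3; c'Δl = 57.45; W sinα = 47.6
Σc'Δl = 289.0 kN/m; ΣN' = 981.1 kN/m; ΣW sinα = 404.6 kN/m
Resisting = 289.0 + 981.1·tan27.8° = 289.0 + 517.3 = 806.3 kN/m
FS = 806.3 / 404.6 = 1.993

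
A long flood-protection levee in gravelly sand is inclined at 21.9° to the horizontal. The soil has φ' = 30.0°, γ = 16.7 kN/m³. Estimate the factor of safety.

For a dry cohesionless infinite slope the factor of safety is FS = tanφ' / tanβ.
FS = tan30.0° / tan21.9° = 0.5774 / 0.4020 = 1.436

FS = 1.44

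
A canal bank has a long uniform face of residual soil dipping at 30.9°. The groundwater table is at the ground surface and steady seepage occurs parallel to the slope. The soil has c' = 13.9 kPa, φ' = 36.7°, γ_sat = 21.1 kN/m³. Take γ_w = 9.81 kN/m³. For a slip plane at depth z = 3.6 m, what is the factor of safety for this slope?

FS = 1.08

With seepage parallel to the slope and the water table at the surface, the effective normal stress on the slip plane uses the buoyant unit weight γ' = γ_sat − γ_w while the driving shear stress uses γ_sat:
FS = [c' + γ' z cos²β tanφ'] / [γ_sat z sinβ cosβ]
γ' = 21.1 − 9.81 = 11.29 kN/m³
Numerator = 13.9 + 11.29·3.6·cos²30.9°·tan36.7° = 13.9 + 11.29·3.6·0.7363·0.7454 = 36.206 kPa
Denominator = 21.1·3.6·sin30.9°·cos30.9° = 21.1·3.6·0.5135·0.8581 = 33.472 kPa
FS = 36.206 / 33.472 = 1.082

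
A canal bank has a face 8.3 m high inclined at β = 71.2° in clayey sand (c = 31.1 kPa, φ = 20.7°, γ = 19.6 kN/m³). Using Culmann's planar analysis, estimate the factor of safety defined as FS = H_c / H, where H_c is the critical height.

H_c = (4c/γ) · sinβ cosφ / [1 − cos(β − φ)]
    = (4·31.1/19.6) · sin71.2°·cos20.7° / [1 − cos50.5°]
    = 6.347 · 0.8855 / 0.3639 = 15.44 m
FS = H_c / H = 15.44 / 8.3 = 1.861

FS = 1.86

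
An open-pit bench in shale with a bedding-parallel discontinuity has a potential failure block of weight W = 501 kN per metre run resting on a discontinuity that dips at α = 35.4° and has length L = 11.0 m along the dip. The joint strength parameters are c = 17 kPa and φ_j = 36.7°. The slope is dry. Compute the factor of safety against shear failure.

Resolving the block weight along and normal to the plane and applying the Mohr–Coulomb strength on the joint:
N' = W cosα = 501·cos35.4° = 408.4 kN/m
Driving force T = W sinα = 501·sin35.4° = 290.2 kN/m
Resisting force R = c·L + N'·tanφ_j = 17·11.0 + 408.4·tan36.7° = 187.0 + 304.4 = 491.4 kN/m
FS = R / T = 491.4 / 290.2 = 1.693

FS = 1.69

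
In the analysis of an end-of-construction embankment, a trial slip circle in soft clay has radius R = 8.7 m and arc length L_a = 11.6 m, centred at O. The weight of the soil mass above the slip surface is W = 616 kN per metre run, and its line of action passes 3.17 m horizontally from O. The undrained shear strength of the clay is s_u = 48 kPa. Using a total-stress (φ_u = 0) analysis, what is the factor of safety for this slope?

FS = 2.48

Taking moments about the centre O, the resisting moment is provided by the undrained shear strength acting along the arc:
M_R = s_u·L_a·R = 48·11.60·8.7 = 4844.2 kN·m/m
M_D = W·d = 616·3.17 = 1952.7 kN·m/m
FS = M_R / M_D = 4844.2 / 1952.7 = 2.481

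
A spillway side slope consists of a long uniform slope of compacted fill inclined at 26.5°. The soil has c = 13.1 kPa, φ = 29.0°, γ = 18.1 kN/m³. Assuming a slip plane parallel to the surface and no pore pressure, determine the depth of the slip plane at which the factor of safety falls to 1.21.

z = 18.45 m

Setting FS = 1.21 in FS = [c + γz cos²β tanφ] / [γz sinβ cosβ] and solving for z:
z = c / [γ cosβ (FS·sinβ − cosβ·tanφ)]
  = 13.1 / [18.1·cos26.5°·(1.21·sin26.5° − cos26.5°·tan29.0°)]
  = 13.1 / [18.1·0.8949·(1.21·0.4462 − 0.8949·0.5543)]
  = 13.1 / 0.7100 = 18.452 m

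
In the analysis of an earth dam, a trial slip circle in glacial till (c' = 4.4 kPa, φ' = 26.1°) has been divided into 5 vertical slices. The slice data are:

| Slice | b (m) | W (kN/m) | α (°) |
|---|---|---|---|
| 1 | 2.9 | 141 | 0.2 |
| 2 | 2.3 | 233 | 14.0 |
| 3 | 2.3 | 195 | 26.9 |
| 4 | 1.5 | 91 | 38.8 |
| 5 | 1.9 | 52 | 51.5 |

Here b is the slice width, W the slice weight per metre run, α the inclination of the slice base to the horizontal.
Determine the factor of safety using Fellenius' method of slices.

FS = 1.53

Ordinary method of slices: FS = Σ[c'·Δl_i + (W_i cosα_i)·tanφ'] / Σ W_i sinα_i, with Δl_i = b_i / cosα_i.
Slice 1: Δl = 2.9/cos0.2° = 2.900 m; N'_1 = 141·cos0.2° = 141.0; c'Δl = 12.76; W sinα = 0.5
Slice 2: Δl = 2.3/cos14.0° = 2.370 m; N'_2 = 233·cos14.0° = 226.1; c'Δl = 10.43; W sinα = 56.4
Slice 3: Δl = 2.3/cos26.9° = 2.579 m; N'_3 = 195·cos26.9° = 173.9; c'Δl = 11.35; W sinα = 88.2
Slice 4: Δl = 1.5/cos38.8° = 1.925 m; N'_4 = 91·cos38.8° = 70.9; c'Δl = 8.47; W sinα = 57.0
Slice 5: Δl = 1.9/cos51.5° = 3.052 m; N'_5 = 52·cos51.5° = 32.4; c'Δl = 13.43; W sinα = 40.7
Σc'Δl = 56.4 kN/m; ΣN' = 644.3 kN/m; ΣW sinα = 242.8 kN/m
Resisting = 56.4 + 644.3·tan26.1° = 56.4 + 315.6 = 372.1 kN/m
FS = 372.1 / 242.8 = 1.532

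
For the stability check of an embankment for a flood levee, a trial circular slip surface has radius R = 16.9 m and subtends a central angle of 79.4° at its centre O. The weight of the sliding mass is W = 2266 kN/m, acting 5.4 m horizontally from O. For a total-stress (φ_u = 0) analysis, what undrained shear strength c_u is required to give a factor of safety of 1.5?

c_u = 46.4 kPa

FS = c_u·L_a·R / (W·d), so c_u = FS·W·d / (L_a·R).
Arc length L_a = R·θ = 16.9·(79.4°·π/180) = 16.9·1.3858 = 23.42 m
c_u = 1.5·2266·5.4 / (23.42·16.9) = 18354.6 / 395.80 = 46.37 kPa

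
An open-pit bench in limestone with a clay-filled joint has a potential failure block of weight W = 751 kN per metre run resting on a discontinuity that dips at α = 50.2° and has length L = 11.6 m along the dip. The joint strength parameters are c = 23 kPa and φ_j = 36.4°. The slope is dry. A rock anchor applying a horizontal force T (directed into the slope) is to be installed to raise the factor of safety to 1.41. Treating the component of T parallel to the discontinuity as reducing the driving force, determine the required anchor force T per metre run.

T = 131 kN/m

Resolving forces along and normal to the sliding plane, with the horizontal anchor force T adding T·sinα to the effective normal force and T·cosα acting up the plane against the driving force:
FS = [cL + (W cosα + T sinα) tanφ_j] / [W sinα − T cosα]
Without the anchor: N' = 480.7 kN/m, driving T_d = 577.0 kN/m, resisting R = 23·11.6 + 480.7·tan36.4° = 621.2 kN/m, FS = 1.08.
Setting FS = 1.41 and solving for T:
1.41·(577.0 − T cos50.2°) = 621.2 + T sin50.2°·tan36.4°
T·(sin50.2°·tan36.4° + 1.41·cos50.2°) = 1.41·577.0 − 621.2
T·(0.7683·0.7373 + 1.41·0.6401) = 813.5 − 621.2 = 192.3
T·1.4690 = 192.3
T = 130.9 kN/m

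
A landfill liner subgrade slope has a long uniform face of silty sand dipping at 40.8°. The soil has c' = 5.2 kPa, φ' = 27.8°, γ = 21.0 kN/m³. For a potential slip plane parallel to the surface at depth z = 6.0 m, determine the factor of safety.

FS = 0.69

For an infinite slope with a slip plane parallel to the surface (no pore pressure): FS = [c' + γz cos²β tanφ'] / [γz sinβ cosβ].
γz = 21.0·6.0 = 126.00 kN/m²
Numerator = 5.2 + 126.00·cos²40.8°·tan27.8° = 5.2 + 126.00·0.5730·0.5272 = 43.268 kPa
Denominator = 126.00·sin40.8°·cos40.8° = 126.00·0.6534·0.7570 = 62.324 kPa
FS = 43.268 / 62.324 = 0.694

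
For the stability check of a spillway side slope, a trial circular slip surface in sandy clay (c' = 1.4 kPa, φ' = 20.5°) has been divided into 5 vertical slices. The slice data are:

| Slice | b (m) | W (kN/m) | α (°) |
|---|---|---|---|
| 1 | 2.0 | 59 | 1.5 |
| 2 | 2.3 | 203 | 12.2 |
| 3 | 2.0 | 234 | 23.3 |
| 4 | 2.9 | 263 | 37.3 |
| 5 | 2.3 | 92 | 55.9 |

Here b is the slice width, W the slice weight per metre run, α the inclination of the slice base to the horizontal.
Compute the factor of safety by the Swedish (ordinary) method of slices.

FS = 0.79

Ordinary method of slices: FS = Σ[c'·Δl_i + (W_i cosα_i)·tanφ'] / Σ W_i sinα_i, with Δl_i = b_i / cosα_i.
Slice 1: Δl = 2.0/cos1.5° = 2.001 m; N'_1 = 59·cos1.5° = 59.0; c'Δl = 2.80; W sinα = 1.5
Slice 2: Δl = 2.3/cos12.2° = 2.353 m; N'_2 = 203·cos12.2° = 198.4; c'Δl = 3.29; W sinα = 42.9
Slice 3: Δl = 2.0/cos23.3° = 2.178 m; N'_3 = 234·cos23.3° = 214.9; c'Δl = 3.05; W sinα = 92.6
Slice 4: Δl = 2.9/cos37.3° = 3.646 m; N'_4 = 263·cos37.3° = 209.2; c'Δl = 5.10; W sinα = 159.4
Slice 5: Δl = 2.3/cos55.9° = 4.102 m; N'_5 = 92·cos55.9° = 51.6; c'Δl = 5.74; W sinα = 76.2
Σc'Δl = 20.0 kN/m; ΣN' = 733.1 kN/m; ΣW sinα = 372.6 kN/m
Resisting = 20.0 + 733.1·tan20.5° = 20.0 + 274.1 = 294.1 kN/m
FS = 294.1 / 372.6 = 0.789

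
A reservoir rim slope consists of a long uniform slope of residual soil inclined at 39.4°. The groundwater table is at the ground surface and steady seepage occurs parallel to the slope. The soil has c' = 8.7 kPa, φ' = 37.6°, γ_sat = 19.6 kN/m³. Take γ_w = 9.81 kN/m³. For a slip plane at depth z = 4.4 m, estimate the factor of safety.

With seepage parallel to the slope and the water table at the surface, the effective normal stress on the slip plane uses the buoyant unit weight γ' = γ_sat − γ_w while the driving shear stress uses γ_sat:
FS = [c' + γ' z cos²β tanφ'] / [γ_sat z sinβ cosβ]
γ' = 19.6 − 9.81 = 9.79 kN/m³
Numerator = 8.7 + 9.79·4.4·cos²39.4°·tan37.6° = 8.7 + 9.79·4.4·0.5971·0.7701 = 28.508 kPa
Denominator = 19.6·4.4·sin39.4°·cos39.4° = 19.6·4.4·0.6347·0.7727 = 42.299 kPa
FS = 28.508 / 42.299 = 0.674

FS = 0.67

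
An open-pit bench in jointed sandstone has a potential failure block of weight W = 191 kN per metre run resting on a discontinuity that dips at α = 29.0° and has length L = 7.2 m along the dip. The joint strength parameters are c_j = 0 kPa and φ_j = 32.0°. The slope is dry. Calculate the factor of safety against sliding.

FS = 1.13

Resolving the block weight along and normal to the plane and applying the Mohr–Coulomb strength on the joint:
N' = W cosα = 191·cos29.0° = 167.1 kN/m
Driving force T = W sinα = 191·sin29.0° = 92.6 kN/m
Resisting force R = c_j·L + N'·tanφ_j = 0·7.2 + 167.1·tan32.0° = 0.0 + 104.4 = 104.4 kN/m
FS = R / T = 104.4 / 92.6 = 1.127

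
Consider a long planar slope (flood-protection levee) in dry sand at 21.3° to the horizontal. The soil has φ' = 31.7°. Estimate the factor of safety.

For a dry cohesionless infinite slope the factor of safety is FS = tanφ' / tanβ.
FS = tan31.7° / tan21.3° = 0.6176 / 0.3899 = 1.584

FS = 1.58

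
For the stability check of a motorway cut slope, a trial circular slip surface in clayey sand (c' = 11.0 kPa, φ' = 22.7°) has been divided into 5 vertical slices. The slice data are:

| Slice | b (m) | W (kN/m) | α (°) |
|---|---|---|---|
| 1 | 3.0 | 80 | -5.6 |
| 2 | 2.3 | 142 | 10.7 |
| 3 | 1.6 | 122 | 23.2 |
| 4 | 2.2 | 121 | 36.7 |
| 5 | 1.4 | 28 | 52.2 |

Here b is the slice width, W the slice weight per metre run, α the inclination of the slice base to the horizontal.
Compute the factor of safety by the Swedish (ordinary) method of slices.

FS = 1.99

Ordinary method of slices: FS = Σ[c'·Δl_i + (W_i cosα_i)·tanφ'] / Σ W_i sinα_i, with Δl_i = b_i / cosα_i.
Slice 1: Δl = 3.0/cos(-5.6°) = 3.014 m; N'_1 = 80·cos(-5.6°) = 79.6; c'Δl = 33.16; W sinα = -7.8
Slice 2: Δl = 2.3/cos10.7° = 2.341 m; N'_2 = 142·cos10.7° = 139.5; c'Δl = 25.75; W sinα = 26.4
Slice 3: Δl = 1.6/cos23.2° = 1.741 m; N'_3 = 122·cos23.2° = 112.1; c'Δl = 19.15; W sinα = 48.1
Slice 4: Δl = 2.2/cos36.7° = 2.744 m; N'_4 = 121·cos36.7° = 97.0; c'Δl = 30.18; W sinα = 72.3
Slice 5: Δl = 1.4/cos52.2° = 2.284 m; N'_5 = 28·cos52.2° = 17.2; c'Δl = 25.13; W sinα = 22.1
Σc'Δl = 133.4 kN/m; ΣN' = 445.5 kN/m; ΣW sinα = 161.1 kN/m
Resisting = 133.4 + 445.5·tan22.7° = 133.4 + 186.3 = 319.7 kN/m
FS = 319.7 / 161.1 = 1.985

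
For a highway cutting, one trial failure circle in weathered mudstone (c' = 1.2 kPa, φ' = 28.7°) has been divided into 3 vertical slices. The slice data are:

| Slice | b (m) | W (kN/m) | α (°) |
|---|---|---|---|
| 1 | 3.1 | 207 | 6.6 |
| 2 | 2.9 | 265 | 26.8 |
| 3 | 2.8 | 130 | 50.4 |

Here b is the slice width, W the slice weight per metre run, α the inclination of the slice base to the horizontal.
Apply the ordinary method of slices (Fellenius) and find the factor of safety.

FS = 1.23

Ordinary method of slices: FS = Σ[c'·Δl_i + (W_i cosα_i)·tanφ'] / Σ W_i sinα_i, with Δl_i = b_i / cosα_i.
Slice 1: Δl = 3.1/cos6.6° = 3.121 m; N'_1 = 207·cos6.6° = 205.6; c'Δl = 3.74; W sinα = 23.8
Slice 2: Δl = 2.9/cos26.8° = 3.249 m; N'_2 = 265·cos26.8° = 236.5; c'Δl = 3.90; W sinα = 119.5
Slice 3: Δl = 2.8/cos50.4° = 4.393 m; N'_3 = 130·cos50.4° = 82.9; c'Δl = 5.27; W sinα = 100.2
Σc'Δl = 12.9 kN/m; ΣN' = 525.0 kN/m; ΣW sinα = 243.4 kN/m
Resisting = 12.9 + 525.0·tan28.7° = 12.9 + 287.4 = 300.4 kN/m
FS = 300.4 / 243.4 = 1.234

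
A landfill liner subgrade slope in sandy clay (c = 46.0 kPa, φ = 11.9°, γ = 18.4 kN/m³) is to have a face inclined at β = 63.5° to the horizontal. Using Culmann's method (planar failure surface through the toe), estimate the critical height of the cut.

H_c = 23.11 m

Culmann's analysis gives the critical failure plane at α_cr = (β + φ)/2 = (63.5 + 11.9)/2 = 37.7°, and the critical height
H_c = (4c/γ) · sinβ cosφ / [1 − cos(β − φ)]
    = (4·46.0/18.4) · sin63.5°·cos11.9° / [1 − cos(51.6°)]
    = 10.000 · 0.8949·0.9785 / [1 − 0.6211]
    = 10.000 · 0.8757 / 0.3789
    = 23.11 m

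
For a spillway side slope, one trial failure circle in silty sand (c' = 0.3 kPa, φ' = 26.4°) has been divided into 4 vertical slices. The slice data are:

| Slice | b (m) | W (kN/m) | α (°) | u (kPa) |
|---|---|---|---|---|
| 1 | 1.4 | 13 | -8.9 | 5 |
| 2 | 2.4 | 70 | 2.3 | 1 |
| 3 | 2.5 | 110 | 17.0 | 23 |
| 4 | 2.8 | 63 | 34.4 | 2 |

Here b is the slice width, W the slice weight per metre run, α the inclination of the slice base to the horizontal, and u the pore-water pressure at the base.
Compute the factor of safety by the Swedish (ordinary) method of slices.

Ordinary method of slices: FS = Σ[c'·Δl_i + (W_i cosα_i − u_i·Δl_i)·tanφ'] / Σ W_i sinα_i, with Δl_i = b_i / cosα_i.
Slice 1: Δl = 1.4/cos(-8.9°) = 1.417 m; N'_1 = 13·cos(-8.9°) − 5·1.417 = 5.8; c'Δl = 0.43; W sinα = -2.0
Slice 2: Δl = 2.4/cos2.3° = 2.402 m; N'_2 = 70·cos2.3° − 1·2.402 = 67.5; c'Δl = 0.72; W sinα = 2.8
Slice 3: Δl = 2.5/cos17.0° = 2.614 m; N'_3 = 110·cos17.0° − 23·2.614 = 45.1; c'Δl = 0.78; W sinα = 32.2
Slice 4: Δl = 2.8/cos34.4° = 3.393 m; N'_4 = 63·cos34.4° − 2·3.393 = 45.2; c'Δl = 1.02; W sinα = 35.6
Σc'Δl = 2.9 kN/m; ΣN' = 163.6 kN/m; ΣW sinα = 68.6 kN/m
Resisting = 2.9 + 163.6·tan26.4° = 2.9 + 81.2 = 84.1 kN/m
FS = 84.1 / 68.6 = 1.227

FS = 1.23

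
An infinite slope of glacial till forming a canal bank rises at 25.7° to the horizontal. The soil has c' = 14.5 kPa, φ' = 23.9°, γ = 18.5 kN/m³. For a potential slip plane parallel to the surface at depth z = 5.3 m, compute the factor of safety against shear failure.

FS = 1.30

For an infinite slope with a slip plane parallel to the surface (no pore pressure): FS = [c' + γz cos²β tanφ'] / [γz sinβ cosβ].
γz = 18.5·5.3 = 98.05 kN/m²
Numerator = 14.5 + 98.05·cos²25.7°·tan23.9° = 14.5 + 98.05·0.8119·0.4431 = 49.779 kPa
Denominator = 98.05·sin25.7°·cos25.7° = 98.05·0.4337·0.9011 = 38.314 kPa
FS = 49.779 / 38.314 = 1.299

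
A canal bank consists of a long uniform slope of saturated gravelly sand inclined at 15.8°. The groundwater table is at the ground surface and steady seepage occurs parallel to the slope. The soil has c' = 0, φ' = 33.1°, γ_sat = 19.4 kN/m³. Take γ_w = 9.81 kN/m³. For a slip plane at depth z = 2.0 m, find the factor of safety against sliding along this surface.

With seepage parallel to the slope and the water table at the surface, the effective normal stress on the slip plane uses the buoyant unit weight γ' = γ_sat − γ_w while the driving shear stress uses γ_sat:
FS = [c' + γ' z cos²β tanφ'] / [γ_sat z sinβ cosβ]
(For c' = 0 this reduces to FS = (γ'/γ_sat)·tanφ'/tanβ.)
γ' = 19.4 − 9.81 = 9.59 kN/m³
Numerator = 0.0 + 9.59·2.0·cos²15.8°·tan33.1° = 0.0 + 9.59·2.0·0.9259·0.6519 = 11.576 kPa
Denominator = 19.4·2.0·sin15.8°·cos15.8° = 19.4·2.0·0.2723·0.9622 = 10.165 kPa
FS = 11.576 / 10.165 = 1.139

FS = 1.14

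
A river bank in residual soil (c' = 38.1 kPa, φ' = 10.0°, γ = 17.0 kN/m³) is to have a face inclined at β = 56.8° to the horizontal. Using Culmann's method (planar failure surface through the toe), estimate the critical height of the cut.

Culmann's analysis gives the critical failure plane at α_cr = (β + φ')/2 = (56.8 + 10.0)/2 = 33.4°, and the critical height
H_c = (4c'/γ) · sinβ cosφ' / [1 − cos(β − φ')]
    = (4·38.1/17.0) · sin56.8°·cos10.0° / [1 − cos(46.8°)]
    = 8.965 · 0.8368·0.9848 / [1 − 0.6845]
    = 8.965 · 0.8241 / 0.3155
    = 23.42 m

H_c = 23.42 m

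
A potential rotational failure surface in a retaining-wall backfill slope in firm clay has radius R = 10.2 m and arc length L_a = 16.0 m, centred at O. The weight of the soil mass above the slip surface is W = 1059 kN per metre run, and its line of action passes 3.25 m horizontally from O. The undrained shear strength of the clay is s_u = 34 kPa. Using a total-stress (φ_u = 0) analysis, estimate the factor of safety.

FS = 1.61

Taking moments about the centre O, the resisting moment is provided by the undrained shear strength acting along the arc:
M_R = s_u·L_a·R = 34·16.00·10.2 = 5548.8 kN·m/m
M_D = W·d = 1059·3.25 = 3441.8 kN·m/m
FS = M_R / M_D = 5548.8 / 3441.8 = 1.612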